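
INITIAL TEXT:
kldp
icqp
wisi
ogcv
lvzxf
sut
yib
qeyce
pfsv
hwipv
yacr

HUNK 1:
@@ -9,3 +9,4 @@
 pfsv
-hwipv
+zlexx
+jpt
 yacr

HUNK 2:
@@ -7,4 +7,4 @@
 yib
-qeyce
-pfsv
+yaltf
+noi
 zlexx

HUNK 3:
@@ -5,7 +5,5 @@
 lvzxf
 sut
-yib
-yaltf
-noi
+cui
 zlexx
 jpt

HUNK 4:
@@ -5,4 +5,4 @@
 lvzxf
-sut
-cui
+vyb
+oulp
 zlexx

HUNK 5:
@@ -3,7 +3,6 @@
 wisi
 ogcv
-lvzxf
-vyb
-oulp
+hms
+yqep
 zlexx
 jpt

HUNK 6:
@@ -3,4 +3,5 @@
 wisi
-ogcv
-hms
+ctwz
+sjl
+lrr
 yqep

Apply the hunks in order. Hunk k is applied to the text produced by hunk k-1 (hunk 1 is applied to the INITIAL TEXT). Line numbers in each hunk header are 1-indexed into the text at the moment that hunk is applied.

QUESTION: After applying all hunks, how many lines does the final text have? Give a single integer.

Hunk 1: at line 9 remove [hwipv] add [zlexx,jpt] -> 12 lines: kldp icqp wisi ogcv lvzxf sut yib qeyce pfsv zlexx jpt yacr
Hunk 2: at line 7 remove [qeyce,pfsv] add [yaltf,noi] -> 12 lines: kldp icqp wisi ogcv lvzxf sut yib yaltf noi zlexx jpt yacr
Hunk 3: at line 5 remove [yib,yaltf,noi] add [cui] -> 10 lines: kldp icqp wisi ogcv lvzxf sut cui zlexx jpt yacr
Hunk 4: at line 5 remove [sut,cui] add [vyb,oulp] -> 10 lines: kldp icqp wisi ogcv lvzxf vyb oulp zlexx jpt yacr
Hunk 5: at line 3 remove [lvzxf,vyb,oulp] add [hms,yqep] -> 9 lines: kldp icqp wisi ogcv hms yqep zlexx jpt yacr
Hunk 6: at line 3 remove [ogcv,hms] add [ctwz,sjl,lrr] -> 10 lines: kldp icqp wisi ctwz sjl lrr yqep zlexx jpt yacr
Final line count: 10

Answer: 10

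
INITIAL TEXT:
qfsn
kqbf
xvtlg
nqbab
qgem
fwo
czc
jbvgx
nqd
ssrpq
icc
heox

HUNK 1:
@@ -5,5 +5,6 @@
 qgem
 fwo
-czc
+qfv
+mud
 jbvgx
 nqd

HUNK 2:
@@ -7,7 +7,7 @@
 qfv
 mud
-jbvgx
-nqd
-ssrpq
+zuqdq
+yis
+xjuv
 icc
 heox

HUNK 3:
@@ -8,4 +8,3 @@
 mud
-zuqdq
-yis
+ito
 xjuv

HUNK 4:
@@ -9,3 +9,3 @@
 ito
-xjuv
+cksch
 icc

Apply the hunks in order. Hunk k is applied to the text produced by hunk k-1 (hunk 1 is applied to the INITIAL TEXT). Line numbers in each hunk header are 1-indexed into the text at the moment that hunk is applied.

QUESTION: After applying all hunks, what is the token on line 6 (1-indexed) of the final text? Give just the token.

Answer: fwo

Derivation:
Hunk 1: at line 5 remove [czc] add [qfv,mud] -> 13 lines: qfsn kqbf xvtlg nqbab qgem fwo qfv mud jbvgx nqd ssrpq icc heox
Hunk 2: at line 7 remove [jbvgx,nqd,ssrpq] add [zuqdq,yis,xjuv] -> 13 lines: qfsn kqbf xvtlg nqbab qgem fwo qfv mud zuqdq yis xjuv icc heox
Hunk 3: at line 8 remove [zuqdq,yis] add [ito] -> 12 lines: qfsn kqbf xvtlg nqbab qgem fwo qfv mud ito xjuv icc heox
Hunk 4: at line 9 remove [xjuv] add [cksch] -> 12 lines: qfsn kqbf xvtlg nqbab qgem fwo qfv mud ito cksch icc heox
Final line 6: fwo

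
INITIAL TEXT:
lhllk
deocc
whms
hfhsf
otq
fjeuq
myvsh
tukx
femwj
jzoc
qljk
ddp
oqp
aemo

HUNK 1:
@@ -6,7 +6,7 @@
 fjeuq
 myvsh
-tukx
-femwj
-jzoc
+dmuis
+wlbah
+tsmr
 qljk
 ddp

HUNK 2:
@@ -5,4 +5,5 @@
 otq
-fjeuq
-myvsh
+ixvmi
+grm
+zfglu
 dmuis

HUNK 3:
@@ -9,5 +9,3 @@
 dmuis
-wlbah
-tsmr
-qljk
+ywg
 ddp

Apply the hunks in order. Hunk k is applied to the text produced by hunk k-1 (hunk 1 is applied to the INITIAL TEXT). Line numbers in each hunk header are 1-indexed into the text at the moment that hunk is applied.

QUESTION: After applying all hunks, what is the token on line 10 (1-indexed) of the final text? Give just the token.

Answer: ywg

Derivation:
Hunk 1: at line 6 remove [tukx,femwj,jzoc] add [dmuis,wlbah,tsmr] -> 14 lines: lhllk deocc whms hfhsf otq fjeuq myvsh dmuis wlbah tsmr qljk ddp oqp aemo
Hunk 2: at line 5 remove [fjeuq,myvsh] add [ixvmi,grm,zfglu] -> 15 lines: lhllk deocc whms hfhsf otq ixvmi grm zfglu dmuis wlbah tsmr qljk ddp oqp aemo
Hunk 3: at line 9 remove [wlbah,tsmr,qljk] add [ywg] -> 13 lines: lhllk deocc whms hfhsf otq ixvmi grm zfglu dmuis ywg ddp oqp aemo
Final line 10: ywg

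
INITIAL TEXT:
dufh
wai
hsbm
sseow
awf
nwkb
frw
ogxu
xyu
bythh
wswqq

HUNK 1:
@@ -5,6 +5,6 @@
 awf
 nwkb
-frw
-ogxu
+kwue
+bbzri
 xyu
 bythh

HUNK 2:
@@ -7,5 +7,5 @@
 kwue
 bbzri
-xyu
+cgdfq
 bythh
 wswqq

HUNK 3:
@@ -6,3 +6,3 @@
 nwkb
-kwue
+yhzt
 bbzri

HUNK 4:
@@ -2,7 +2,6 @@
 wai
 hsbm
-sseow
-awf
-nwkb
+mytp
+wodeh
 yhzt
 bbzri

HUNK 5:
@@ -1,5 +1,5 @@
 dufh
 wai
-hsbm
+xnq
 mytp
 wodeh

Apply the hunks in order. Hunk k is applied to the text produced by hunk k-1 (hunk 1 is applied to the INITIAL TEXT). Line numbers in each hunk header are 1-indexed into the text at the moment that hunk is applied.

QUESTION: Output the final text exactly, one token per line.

Hunk 1: at line 5 remove [frw,ogxu] add [kwue,bbzri] -> 11 lines: dufh wai hsbm sseow awf nwkb kwue bbzri xyu bythh wswqq
Hunk 2: at line 7 remove [xyu] add [cgdfq] -> 11 lines: dufh wai hsbm sseow awf nwkb kwue bbzri cgdfq bythh wswqq
Hunk 3: at line 6 remove [kwue] add [yhzt] -> 11 lines: dufh wai hsbm sseow awf nwkb yhzt bbzri cgdfq bythh wswqq
Hunk 4: at line 2 remove [sseow,awf,nwkb] add [mytp,wodeh] -> 10 lines: dufh wai hsbm mytp wodeh yhzt bbzri cgdfq bythh wswqq
Hunk 5: at line 1 remove [hsbm] add [xnq] -> 10 lines: dufh wai xnq mytp wodeh yhzt bbzri cgdfq bythh wswqq

Answer: dufh
wai
xnq
mytp
wodeh
yhzt
bbzri
cgdfq
bythh
wswqq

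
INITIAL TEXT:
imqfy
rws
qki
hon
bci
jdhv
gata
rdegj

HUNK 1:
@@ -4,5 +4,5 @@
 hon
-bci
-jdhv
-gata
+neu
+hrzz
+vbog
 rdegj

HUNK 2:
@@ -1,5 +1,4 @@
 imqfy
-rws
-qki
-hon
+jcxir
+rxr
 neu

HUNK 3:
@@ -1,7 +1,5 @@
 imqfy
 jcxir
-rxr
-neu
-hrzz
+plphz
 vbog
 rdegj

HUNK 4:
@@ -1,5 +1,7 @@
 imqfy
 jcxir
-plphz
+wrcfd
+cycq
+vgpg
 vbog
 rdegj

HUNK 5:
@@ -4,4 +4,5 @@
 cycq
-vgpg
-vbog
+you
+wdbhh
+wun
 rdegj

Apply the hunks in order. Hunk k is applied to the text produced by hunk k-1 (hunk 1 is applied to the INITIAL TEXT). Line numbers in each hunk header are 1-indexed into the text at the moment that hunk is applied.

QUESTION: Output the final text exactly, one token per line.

Hunk 1: at line 4 remove [bci,jdhv,gata] add [neu,hrzz,vbog] -> 8 lines: imqfy rws qki hon neu hrzz vbog rdegj
Hunk 2: at line 1 remove [rws,qki,hon] add [jcxir,rxr] -> 7 lines: imqfy jcxir rxr neu hrzz vbog rdegj
Hunk 3: at line 1 remove [rxr,neu,hrzz] add [plphz] -> 5 lines: imqfy jcxir plphz vbog rdegj
Hunk 4: at line 1 remove [plphz] add [wrcfd,cycq,vgpg] -> 7 lines: imqfy jcxir wrcfd cycq vgpg vbog rdegj
Hunk 5: at line 4 remove [vgpg,vbog] add [you,wdbhh,wun] -> 8 lines: imqfy jcxir wrcfd cycq you wdbhh wun rdegj

Answer: imqfy
jcxir
wrcfd
cycq
you
wdbhh
wun
rdegj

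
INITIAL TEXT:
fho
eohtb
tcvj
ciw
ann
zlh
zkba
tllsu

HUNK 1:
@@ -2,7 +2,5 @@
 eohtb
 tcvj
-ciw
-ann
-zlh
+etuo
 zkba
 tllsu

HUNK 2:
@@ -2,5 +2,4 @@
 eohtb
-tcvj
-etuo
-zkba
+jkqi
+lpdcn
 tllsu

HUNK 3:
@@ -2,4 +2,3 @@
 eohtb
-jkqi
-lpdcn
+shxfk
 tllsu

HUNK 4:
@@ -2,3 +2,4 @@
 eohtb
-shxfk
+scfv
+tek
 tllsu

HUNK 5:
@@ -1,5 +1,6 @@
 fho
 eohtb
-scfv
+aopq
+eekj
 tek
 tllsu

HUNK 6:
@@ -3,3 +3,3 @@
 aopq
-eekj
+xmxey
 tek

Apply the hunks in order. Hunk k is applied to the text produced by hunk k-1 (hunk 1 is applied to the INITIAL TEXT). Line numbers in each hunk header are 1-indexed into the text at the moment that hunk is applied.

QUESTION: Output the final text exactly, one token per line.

Answer: fho
eohtb
aopq
xmxey
tek
tllsu

Derivation:
Hunk 1: at line 2 remove [ciw,ann,zlh] add [etuo] -> 6 lines: fho eohtb tcvj etuo zkba tllsu
Hunk 2: at line 2 remove [tcvj,etuo,zkba] add [jkqi,lpdcn] -> 5 lines: fho eohtb jkqi lpdcn tllsu
Hunk 3: at line 2 remove [jkqi,lpdcn] add [shxfk] -> 4 lines: fho eohtb shxfk tllsu
Hunk 4: at line 2 remove [shxfk] add [scfv,tek] -> 5 lines: fho eohtb scfv tek tllsu
Hunk 5: at line 1 remove [scfv] add [aopq,eekj] -> 6 lines: fho eohtb aopq eekj tek tllsu
Hunk 6: at line 3 remove [eekj] add [xmxey] -> 6 lines: fho eohtb aopq xmxey tek tllsu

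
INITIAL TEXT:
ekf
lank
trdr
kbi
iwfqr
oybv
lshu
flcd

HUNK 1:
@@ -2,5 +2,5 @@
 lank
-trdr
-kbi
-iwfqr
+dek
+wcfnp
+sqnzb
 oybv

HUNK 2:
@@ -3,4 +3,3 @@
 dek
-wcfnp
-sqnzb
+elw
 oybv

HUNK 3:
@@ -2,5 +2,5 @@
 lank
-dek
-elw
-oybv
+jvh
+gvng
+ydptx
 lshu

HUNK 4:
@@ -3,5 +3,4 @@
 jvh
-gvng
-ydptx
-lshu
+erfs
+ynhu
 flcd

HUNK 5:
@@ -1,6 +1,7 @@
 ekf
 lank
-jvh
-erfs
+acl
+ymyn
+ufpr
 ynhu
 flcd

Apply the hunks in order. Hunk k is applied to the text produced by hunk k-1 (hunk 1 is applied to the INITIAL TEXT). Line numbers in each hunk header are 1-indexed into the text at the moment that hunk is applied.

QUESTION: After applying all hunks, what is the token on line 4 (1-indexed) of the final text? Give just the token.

Hunk 1: at line 2 remove [trdr,kbi,iwfqr] add [dek,wcfnp,sqnzb] -> 8 lines: ekf lank dek wcfnp sqnzb oybv lshu flcd
Hunk 2: at line 3 remove [wcfnp,sqnzb] add [elw] -> 7 lines: ekf lank dek elw oybv lshu flcd
Hunk 3: at line 2 remove [dek,elw,oybv] add [jvh,gvng,ydptx] -> 7 lines: ekf lank jvh gvng ydptx lshu flcd
Hunk 4: at line 3 remove [gvng,ydptx,lshu] add [erfs,ynhu] -> 6 lines: ekf lank jvh erfs ynhu flcd
Hunk 5: at line 1 remove [jvh,erfs] add [acl,ymyn,ufpr] -> 7 lines: ekf lank acl ymyn ufpr ynhu flcd
Final line 4: ymyn

Answer: ymyn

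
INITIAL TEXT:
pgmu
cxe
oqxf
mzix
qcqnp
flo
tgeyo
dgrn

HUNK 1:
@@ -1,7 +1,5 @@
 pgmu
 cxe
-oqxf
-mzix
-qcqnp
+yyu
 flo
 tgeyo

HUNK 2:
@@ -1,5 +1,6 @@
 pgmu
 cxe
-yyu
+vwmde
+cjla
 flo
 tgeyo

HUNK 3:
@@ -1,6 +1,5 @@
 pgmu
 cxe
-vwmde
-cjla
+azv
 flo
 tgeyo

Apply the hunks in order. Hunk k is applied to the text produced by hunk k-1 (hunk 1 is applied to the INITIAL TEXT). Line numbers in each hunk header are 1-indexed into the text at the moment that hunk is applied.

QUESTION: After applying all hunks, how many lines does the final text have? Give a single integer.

Hunk 1: at line 1 remove [oqxf,mzix,qcqnp] add [yyu] -> 6 lines: pgmu cxe yyu flo tgeyo dgrn
Hunk 2: at line 1 remove [yyu] add [vwmde,cjla] -> 7 lines: pgmu cxe vwmde cjla flo tgeyo dgrn
Hunk 3: at line 1 remove [vwmde,cjla] add [azv] -> 6 lines: pgmu cxe azv flo tgeyo dgrn
Final line count: 6

Answer: 6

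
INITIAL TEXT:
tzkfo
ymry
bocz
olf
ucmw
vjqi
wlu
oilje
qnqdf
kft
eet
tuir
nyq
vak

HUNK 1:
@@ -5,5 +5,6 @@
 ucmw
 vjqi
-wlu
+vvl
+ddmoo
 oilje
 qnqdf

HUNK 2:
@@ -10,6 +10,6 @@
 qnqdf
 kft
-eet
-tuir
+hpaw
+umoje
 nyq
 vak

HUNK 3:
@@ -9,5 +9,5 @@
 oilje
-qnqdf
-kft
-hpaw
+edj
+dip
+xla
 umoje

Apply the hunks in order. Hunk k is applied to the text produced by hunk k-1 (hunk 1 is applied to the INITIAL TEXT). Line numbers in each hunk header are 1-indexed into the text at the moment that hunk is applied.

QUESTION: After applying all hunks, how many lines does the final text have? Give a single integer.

Answer: 15

Derivation:
Hunk 1: at line 5 remove [wlu] add [vvl,ddmoo] -> 15 lines: tzkfo ymry bocz olf ucmw vjqi vvl ddmoo oilje qnqdf kft eet tuir nyq vak
Hunk 2: at line 10 remove [eet,tuir] add [hpaw,umoje] -> 15 lines: tzkfo ymry bocz olf ucmw vjqi vvl ddmoo oilje qnqdf kft hpaw umoje nyq vak
Hunk 3: at line 9 remove [qnqdf,kft,hpaw] add [edj,dip,xla] -> 15 lines: tzkfo ymry bocz olf ucmw vjqi vvl ddmoo oilje edj dip xla umoje nyq vak
Final line count: 15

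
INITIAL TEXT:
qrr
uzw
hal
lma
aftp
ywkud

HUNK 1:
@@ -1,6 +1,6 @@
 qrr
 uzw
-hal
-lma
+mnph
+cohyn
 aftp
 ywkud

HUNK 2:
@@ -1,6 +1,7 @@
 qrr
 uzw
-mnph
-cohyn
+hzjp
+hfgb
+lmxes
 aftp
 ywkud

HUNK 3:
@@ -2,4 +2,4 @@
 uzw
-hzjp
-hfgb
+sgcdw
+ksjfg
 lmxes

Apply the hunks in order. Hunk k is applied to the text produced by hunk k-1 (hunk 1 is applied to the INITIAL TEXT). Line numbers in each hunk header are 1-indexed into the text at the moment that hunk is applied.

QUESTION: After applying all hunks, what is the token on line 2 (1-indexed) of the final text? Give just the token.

Hunk 1: at line 1 remove [hal,lma] add [mnph,cohyn] -> 6 lines: qrr uzw mnph cohyn aftp ywkud
Hunk 2: at line 1 remove [mnph,cohyn] add [hzjp,hfgb,lmxes] -> 7 lines: qrr uzw hzjp hfgb lmxes aftp ywkud
Hunk 3: at line 2 remove [hzjp,hfgb] add [sgcdw,ksjfg] -> 7 lines: qrr uzw sgcdw ksjfg lmxes aftp ywkud
Final line 2: uzw

Answer: uzw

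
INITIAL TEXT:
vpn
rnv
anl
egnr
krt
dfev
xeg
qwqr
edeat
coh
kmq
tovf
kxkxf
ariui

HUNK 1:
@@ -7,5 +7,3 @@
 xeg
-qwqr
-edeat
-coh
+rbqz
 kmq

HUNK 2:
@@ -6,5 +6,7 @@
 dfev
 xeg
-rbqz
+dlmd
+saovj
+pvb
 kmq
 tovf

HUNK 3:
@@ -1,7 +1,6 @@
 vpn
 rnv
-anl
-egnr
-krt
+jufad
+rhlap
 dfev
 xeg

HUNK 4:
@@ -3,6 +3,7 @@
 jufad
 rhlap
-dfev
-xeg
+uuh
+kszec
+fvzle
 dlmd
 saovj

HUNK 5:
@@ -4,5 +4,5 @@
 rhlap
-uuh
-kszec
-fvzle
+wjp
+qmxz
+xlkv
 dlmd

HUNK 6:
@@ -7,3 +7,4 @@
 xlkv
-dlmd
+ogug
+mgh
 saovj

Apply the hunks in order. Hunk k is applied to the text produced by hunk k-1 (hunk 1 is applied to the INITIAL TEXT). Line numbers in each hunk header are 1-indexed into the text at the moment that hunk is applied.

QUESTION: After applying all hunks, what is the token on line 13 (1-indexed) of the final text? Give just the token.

Hunk 1: at line 7 remove [qwqr,edeat,coh] add [rbqz] -> 12 lines: vpn rnv anl egnr krt dfev xeg rbqz kmq tovf kxkxf ariui
Hunk 2: at line 6 remove [rbqz] add [dlmd,saovj,pvb] -> 14 lines: vpn rnv anl egnr krt dfev xeg dlmd saovj pvb kmq tovf kxkxf ariui
Hunk 3: at line 1 remove [anl,egnr,krt] add [jufad,rhlap] -> 13 lines: vpn rnv jufad rhlap dfev xeg dlmd saovj pvb kmq tovf kxkxf ariui
Hunk 4: at line 3 remove [dfev,xeg] add [uuh,kszec,fvzle] -> 14 lines: vpn rnv jufad rhlap uuh kszec fvzle dlmd saovj pvb kmq tovf kxkxf ariui
Hunk 5: at line 4 remove [uuh,kszec,fvzle] add [wjp,qmxz,xlkv] -> 14 lines: vpn rnv jufad rhlap wjp qmxz xlkv dlmd saovj pvb kmq tovf kxkxf ariui
Hunk 6: at line 7 remove [dlmd] add [ogug,mgh] -> 15 lines: vpn rnv jufad rhlap wjp qmxz xlkv ogug mgh saovj pvb kmq tovf kxkxf ariui
Final line 13: tovf

Answer: tovf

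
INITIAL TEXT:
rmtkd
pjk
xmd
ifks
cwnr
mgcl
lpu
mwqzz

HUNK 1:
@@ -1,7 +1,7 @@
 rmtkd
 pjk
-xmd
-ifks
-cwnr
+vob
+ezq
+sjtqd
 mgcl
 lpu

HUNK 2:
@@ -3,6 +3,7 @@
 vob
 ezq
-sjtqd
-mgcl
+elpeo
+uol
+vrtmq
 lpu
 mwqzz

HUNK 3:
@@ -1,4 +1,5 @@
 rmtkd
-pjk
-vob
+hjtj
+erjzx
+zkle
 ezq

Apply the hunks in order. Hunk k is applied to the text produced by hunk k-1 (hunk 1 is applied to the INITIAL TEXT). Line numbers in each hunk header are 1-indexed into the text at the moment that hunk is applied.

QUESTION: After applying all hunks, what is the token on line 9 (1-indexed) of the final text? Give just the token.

Answer: lpu

Derivation:
Hunk 1: at line 1 remove [xmd,ifks,cwnr] add [vob,ezq,sjtqd] -> 8 lines: rmtkd pjk vob ezq sjtqd mgcl lpu mwqzz
Hunk 2: at line 3 remove [sjtqd,mgcl] add [elpeo,uol,vrtmq] -> 9 lines: rmtkd pjk vob ezq elpeo uol vrtmq lpu mwqzz
Hunk 3: at line 1 remove [pjk,vob] add [hjtj,erjzx,zkle] -> 10 lines: rmtkd hjtj erjzx zkle ezq elpeo uol vrtmq lpu mwqzz
Final line 9: lpu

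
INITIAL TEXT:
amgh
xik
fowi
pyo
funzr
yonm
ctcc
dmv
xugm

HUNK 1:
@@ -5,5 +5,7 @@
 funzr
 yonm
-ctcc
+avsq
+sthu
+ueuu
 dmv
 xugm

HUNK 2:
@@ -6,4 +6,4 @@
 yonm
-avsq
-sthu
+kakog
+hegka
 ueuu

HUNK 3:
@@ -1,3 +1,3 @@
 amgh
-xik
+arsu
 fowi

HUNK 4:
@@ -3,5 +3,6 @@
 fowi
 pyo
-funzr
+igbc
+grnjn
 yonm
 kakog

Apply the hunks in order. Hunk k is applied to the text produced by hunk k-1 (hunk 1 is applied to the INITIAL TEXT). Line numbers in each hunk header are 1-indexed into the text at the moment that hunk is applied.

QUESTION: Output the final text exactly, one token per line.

Answer: amgh
arsu
fowi
pyo
igbc
grnjn
yonm
kakog
hegka
ueuu
dmv
xugm

Derivation:
Hunk 1: at line 5 remove [ctcc] add [avsq,sthu,ueuu] -> 11 lines: amgh xik fowi pyo funzr yonm avsq sthu ueuu dmv xugm
Hunk 2: at line 6 remove [avsq,sthu] add [kakog,hegka] -> 11 lines: amgh xik fowi pyo funzr yonm kakog hegka ueuu dmv xugm
Hunk 3: at line 1 remove [xik] add [arsu] -> 11 lines: amgh arsu fowi pyo funzr yonm kakog hegka ueuu dmv xugm
Hunk 4: at line 3 remove [funzr] add [igbc,grnjn] -> 12 lines: amgh arsu fowi pyo igbc grnjn yonm kakog hegka ueuu dmv xugm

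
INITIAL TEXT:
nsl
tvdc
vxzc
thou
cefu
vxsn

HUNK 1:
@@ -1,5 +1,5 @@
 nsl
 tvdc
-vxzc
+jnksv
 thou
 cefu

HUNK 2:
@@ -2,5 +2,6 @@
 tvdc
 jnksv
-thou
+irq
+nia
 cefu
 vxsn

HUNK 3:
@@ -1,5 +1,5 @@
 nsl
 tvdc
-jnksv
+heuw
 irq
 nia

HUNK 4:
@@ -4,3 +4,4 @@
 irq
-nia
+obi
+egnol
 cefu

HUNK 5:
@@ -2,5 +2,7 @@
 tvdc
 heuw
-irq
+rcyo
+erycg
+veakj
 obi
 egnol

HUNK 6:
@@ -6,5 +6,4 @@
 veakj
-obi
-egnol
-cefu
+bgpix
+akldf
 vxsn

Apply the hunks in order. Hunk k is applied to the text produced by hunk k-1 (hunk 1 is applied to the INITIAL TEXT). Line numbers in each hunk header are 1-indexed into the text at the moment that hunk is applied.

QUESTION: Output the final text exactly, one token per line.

Hunk 1: at line 1 remove [vxzc] add [jnksv] -> 6 lines: nsl tvdc jnksv thou cefu vxsn
Hunk 2: at line 2 remove [thou] add [irq,nia] -> 7 lines: nsl tvdc jnksv irq nia cefu vxsn
Hunk 3: at line 1 remove [jnksv] add [heuw] -> 7 lines: nsl tvdc heuw irq nia cefu vxsn
Hunk 4: at line 4 remove [nia] add [obi,egnol] -> 8 lines: nsl tvdc heuw irq obi egnol cefu vxsn
Hunk 5: at line 2 remove [irq] add [rcyo,erycg,veakj] -> 10 lines: nsl tvdc heuw rcyo erycg veakj obi egnol cefu vxsn
Hunk 6: at line 6 remove [obi,egnol,cefu] add [bgpix,akldf] -> 9 lines: nsl tvdc heuw rcyo erycg veakj bgpix akldf vxsn

Answer: nsl
tvdc
heuw
rcyo
erycg
veakj
bgpix
akldf
vxsn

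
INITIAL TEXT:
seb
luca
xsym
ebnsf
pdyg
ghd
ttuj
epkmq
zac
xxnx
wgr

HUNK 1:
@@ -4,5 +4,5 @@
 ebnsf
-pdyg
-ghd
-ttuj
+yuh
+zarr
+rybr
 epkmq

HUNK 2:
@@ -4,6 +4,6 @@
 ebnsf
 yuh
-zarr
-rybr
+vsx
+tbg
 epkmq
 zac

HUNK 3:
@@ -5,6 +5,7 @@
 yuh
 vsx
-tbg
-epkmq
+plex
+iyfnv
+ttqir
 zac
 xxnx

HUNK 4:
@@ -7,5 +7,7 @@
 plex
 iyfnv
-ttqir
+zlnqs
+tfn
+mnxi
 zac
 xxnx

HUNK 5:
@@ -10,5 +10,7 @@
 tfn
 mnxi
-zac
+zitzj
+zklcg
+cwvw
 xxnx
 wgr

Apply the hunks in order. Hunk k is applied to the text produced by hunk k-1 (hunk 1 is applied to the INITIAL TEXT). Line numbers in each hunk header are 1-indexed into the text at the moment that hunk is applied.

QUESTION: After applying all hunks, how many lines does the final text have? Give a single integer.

Hunk 1: at line 4 remove [pdyg,ghd,ttuj] add [yuh,zarr,rybr] -> 11 lines: seb luca xsym ebnsf yuh zarr rybr epkmq zac xxnx wgr
Hunk 2: at line 4 remove [zarr,rybr] add [vsx,tbg] -> 11 lines: seb luca xsym ebnsf yuh vsx tbg epkmq zac xxnx wgr
Hunk 3: at line 5 remove [tbg,epkmq] add [plex,iyfnv,ttqir] -> 12 lines: seb luca xsym ebnsf yuh vsx plex iyfnv ttqir zac xxnx wgr
Hunk 4: at line 7 remove [ttqir] add [zlnqs,tfn,mnxi] -> 14 lines: seb luca xsym ebnsf yuh vsx plex iyfnv zlnqs tfn mnxi zac xxnx wgr
Hunk 5: at line 10 remove [zac] add [zitzj,zklcg,cwvw] -> 16 lines: seb luca xsym ebnsf yuh vsx plex iyfnv zlnqs tfn mnxi zitzj zklcg cwvw xxnx wgr
Final line count: 16

Answer: 16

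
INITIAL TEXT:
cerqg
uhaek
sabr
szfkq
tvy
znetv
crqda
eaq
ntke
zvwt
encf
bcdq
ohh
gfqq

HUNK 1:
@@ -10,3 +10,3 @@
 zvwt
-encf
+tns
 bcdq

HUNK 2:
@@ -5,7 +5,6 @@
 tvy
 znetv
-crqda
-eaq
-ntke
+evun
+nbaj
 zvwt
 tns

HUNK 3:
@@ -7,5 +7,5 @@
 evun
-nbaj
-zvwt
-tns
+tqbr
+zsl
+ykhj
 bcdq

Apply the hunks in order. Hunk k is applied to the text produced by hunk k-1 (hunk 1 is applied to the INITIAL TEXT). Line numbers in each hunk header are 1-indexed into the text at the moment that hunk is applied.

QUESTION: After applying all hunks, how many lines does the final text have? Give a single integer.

Answer: 13

Derivation:
Hunk 1: at line 10 remove [encf] add [tns] -> 14 lines: cerqg uhaek sabr szfkq tvy znetv crqda eaq ntke zvwt tns bcdq ohh gfqq
Hunk 2: at line 5 remove [crqda,eaq,ntke] add [evun,nbaj] -> 13 lines: cerqg uhaek sabr szfkq tvy znetv evun nbaj zvwt tns bcdq ohh gfqq
Hunk 3: at line 7 remove [nbaj,zvwt,tns] add [tqbr,zsl,ykhj] -> 13 lines: cerqg uhaek sabr szfkq tvy znetv evun tqbr zsl ykhj bcdq ohh gfqq
Final line count: 13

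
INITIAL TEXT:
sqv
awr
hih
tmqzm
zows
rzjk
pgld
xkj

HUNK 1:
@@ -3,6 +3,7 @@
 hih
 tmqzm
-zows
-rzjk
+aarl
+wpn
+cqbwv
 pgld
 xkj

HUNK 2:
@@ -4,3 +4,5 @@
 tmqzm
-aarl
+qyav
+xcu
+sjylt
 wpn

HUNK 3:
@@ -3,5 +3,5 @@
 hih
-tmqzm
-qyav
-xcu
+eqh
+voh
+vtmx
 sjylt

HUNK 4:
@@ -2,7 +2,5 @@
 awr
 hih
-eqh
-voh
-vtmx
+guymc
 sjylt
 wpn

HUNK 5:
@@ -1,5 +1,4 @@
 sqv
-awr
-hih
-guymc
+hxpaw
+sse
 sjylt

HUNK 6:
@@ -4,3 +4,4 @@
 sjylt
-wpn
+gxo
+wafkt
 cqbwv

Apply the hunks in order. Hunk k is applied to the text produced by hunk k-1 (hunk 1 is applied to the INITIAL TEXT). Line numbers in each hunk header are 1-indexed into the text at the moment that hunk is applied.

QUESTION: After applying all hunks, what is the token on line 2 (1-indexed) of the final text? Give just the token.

Hunk 1: at line 3 remove [zows,rzjk] add [aarl,wpn,cqbwv] -> 9 lines: sqv awr hih tmqzm aarl wpn cqbwv pgld xkj
Hunk 2: at line 4 remove [aarl] add [qyav,xcu,sjylt] -> 11 lines: sqv awr hih tmqzm qyav xcu sjylt wpn cqbwv pgld xkj
Hunk 3: at line 3 remove [tmqzm,qyav,xcu] add [eqh,voh,vtmx] -> 11 lines: sqv awr hih eqh voh vtmx sjylt wpn cqbwv pgld xkj
Hunk 4: at line 2 remove [eqh,voh,vtmx] add [guymc] -> 9 lines: sqv awr hih guymc sjylt wpn cqbwv pgld xkj
Hunk 5: at line 1 remove [awr,hih,guymc] add [hxpaw,sse] -> 8 lines: sqv hxpaw sse sjylt wpn cqbwv pgld xkj
Hunk 6: at line 4 remove [wpn] add [gxo,wafkt] -> 9 lines: sqv hxpaw sse sjylt gxo wafkt cqbwv pgld xkj
Final line 2: hxpaw

Answer: hxpaw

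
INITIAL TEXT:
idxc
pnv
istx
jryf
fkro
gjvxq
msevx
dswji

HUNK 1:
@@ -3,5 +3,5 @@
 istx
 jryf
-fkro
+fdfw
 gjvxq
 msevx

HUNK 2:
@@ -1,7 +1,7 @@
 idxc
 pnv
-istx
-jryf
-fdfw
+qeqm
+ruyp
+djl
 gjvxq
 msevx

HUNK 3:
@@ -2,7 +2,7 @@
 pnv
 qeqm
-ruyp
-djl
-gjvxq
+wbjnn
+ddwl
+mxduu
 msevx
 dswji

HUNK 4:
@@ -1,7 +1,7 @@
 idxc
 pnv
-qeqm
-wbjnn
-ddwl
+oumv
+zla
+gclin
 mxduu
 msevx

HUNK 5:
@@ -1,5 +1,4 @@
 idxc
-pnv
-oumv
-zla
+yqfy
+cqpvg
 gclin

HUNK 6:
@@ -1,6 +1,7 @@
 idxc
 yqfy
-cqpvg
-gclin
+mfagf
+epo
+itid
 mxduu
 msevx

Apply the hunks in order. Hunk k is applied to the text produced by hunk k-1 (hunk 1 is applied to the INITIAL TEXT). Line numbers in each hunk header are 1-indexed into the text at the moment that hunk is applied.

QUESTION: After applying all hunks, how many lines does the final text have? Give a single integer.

Hunk 1: at line 3 remove [fkro] add [fdfw] -> 8 lines: idxc pnv istx jryf fdfw gjvxq msevx dswji
Hunk 2: at line 1 remove [istx,jryf,fdfw] add [qeqm,ruyp,djl] -> 8 lines: idxc pnv qeqm ruyp djl gjvxq msevx dswji
Hunk 3: at line 2 remove [ruyp,djl,gjvxq] add [wbjnn,ddwl,mxduu] -> 8 lines: idxc pnv qeqm wbjnn ddwl mxduu msevx dswji
Hunk 4: at line 1 remove [qeqm,wbjnn,ddwl] add [oumv,zla,gclin] -> 8 lines: idxc pnv oumv zla gclin mxduu msevx dswji
Hunk 5: at line 1 remove [pnv,oumv,zla] add [yqfy,cqpvg] -> 7 lines: idxc yqfy cqpvg gclin mxduu msevx dswji
Hunk 6: at line 1 remove [cqpvg,gclin] add [mfagf,epo,itid] -> 8 lines: idxc yqfy mfagf epo itid mxduu msevx dswji
Final line count: 8

Answer: 8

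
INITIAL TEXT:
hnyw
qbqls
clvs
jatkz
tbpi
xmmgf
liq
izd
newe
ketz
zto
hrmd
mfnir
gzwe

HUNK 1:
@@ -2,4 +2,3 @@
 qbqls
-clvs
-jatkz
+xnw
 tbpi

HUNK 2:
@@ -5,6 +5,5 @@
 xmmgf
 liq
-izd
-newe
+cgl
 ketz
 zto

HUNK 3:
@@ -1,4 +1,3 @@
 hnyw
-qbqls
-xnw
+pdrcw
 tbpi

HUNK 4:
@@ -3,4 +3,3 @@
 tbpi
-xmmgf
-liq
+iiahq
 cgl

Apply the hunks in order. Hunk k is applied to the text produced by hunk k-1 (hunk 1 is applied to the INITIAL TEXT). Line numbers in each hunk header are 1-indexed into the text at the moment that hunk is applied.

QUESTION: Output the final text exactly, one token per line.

Answer: hnyw
pdrcw
tbpi
iiahq
cgl
ketz
zto
hrmd
mfnir
gzwe

Derivation:
Hunk 1: at line 2 remove [clvs,jatkz] add [xnw] -> 13 lines: hnyw qbqls xnw tbpi xmmgf liq izd newe ketz zto hrmd mfnir gzwe
Hunk 2: at line 5 remove [izd,newe] add [cgl] -> 12 lines: hnyw qbqls xnw tbpi xmmgf liq cgl ketz zto hrmd mfnir gzwe
Hunk 3: at line 1 remove [qbqls,xnw] add [pdrcw] -> 11 lines: hnyw pdrcw tbpi xmmgf liq cgl ketz zto hrmd mfnir gzwe
Hunk 4: at line 3 remove [xmmgf,liq] add [iiahq] -> 10 lines: hnyw pdrcw tbpi iiahq cgl ketz zto hrmd mfnir gzwe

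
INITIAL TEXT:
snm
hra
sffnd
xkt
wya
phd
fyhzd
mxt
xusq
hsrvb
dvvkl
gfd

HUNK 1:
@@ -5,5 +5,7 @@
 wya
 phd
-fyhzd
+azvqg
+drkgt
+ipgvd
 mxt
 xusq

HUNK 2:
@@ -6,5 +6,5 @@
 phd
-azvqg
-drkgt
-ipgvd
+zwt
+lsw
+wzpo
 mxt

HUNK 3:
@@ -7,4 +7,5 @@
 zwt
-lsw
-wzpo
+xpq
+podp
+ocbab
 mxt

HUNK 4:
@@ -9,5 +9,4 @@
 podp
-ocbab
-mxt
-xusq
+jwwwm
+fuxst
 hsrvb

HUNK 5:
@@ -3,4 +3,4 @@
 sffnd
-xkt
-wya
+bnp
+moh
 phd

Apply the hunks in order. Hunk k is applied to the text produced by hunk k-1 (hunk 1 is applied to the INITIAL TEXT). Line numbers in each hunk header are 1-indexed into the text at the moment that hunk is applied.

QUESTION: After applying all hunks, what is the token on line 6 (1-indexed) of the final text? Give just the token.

Hunk 1: at line 5 remove [fyhzd] add [azvqg,drkgt,ipgvd] -> 14 lines: snm hra sffnd xkt wya phd azvqg drkgt ipgvd mxt xusq hsrvb dvvkl gfd
Hunk 2: at line 6 remove [azvqg,drkgt,ipgvd] add [zwt,lsw,wzpo] -> 14 lines: snm hra sffnd xkt wya phd zwt lsw wzpo mxt xusq hsrvb dvvkl gfd
Hunk 3: at line 7 remove [lsw,wzpo] add [xpq,podp,ocbab] -> 15 lines: snm hra sffnd xkt wya phd zwt xpq podp ocbab mxt xusq hsrvb dvvkl gfd
Hunk 4: at line 9 remove [ocbab,mxt,xusq] add [jwwwm,fuxst] -> 14 lines: snm hra sffnd xkt wya phd zwt xpq podp jwwwm fuxst hsrvb dvvkl gfd
Hunk 5: at line 3 remove [xkt,wya] add [bnp,moh] -> 14 lines: snm hra sffnd bnp moh phd zwt xpq podp jwwwm fuxst hsrvb dvvkl gfd
Final line 6: phd

Answer: phd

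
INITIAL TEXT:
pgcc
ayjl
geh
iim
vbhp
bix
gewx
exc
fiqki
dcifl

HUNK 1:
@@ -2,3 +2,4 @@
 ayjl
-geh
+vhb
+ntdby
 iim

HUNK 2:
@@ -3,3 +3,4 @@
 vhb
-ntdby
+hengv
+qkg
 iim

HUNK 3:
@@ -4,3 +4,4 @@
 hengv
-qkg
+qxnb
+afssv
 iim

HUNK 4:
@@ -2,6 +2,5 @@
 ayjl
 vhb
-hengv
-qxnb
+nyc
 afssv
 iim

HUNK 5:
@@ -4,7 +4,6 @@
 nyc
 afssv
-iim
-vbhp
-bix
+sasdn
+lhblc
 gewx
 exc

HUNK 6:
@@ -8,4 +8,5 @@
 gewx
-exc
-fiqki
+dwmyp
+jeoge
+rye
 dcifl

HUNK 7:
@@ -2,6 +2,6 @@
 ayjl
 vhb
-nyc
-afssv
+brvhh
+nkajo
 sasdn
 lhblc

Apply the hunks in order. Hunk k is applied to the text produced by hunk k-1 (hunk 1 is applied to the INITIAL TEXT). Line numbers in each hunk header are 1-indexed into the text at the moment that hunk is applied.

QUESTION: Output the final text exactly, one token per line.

Hunk 1: at line 2 remove [geh] add [vhb,ntdby] -> 11 lines: pgcc ayjl vhb ntdby iim vbhp bix gewx exc fiqki dcifl
Hunk 2: at line 3 remove [ntdby] add [hengv,qkg] -> 12 lines: pgcc ayjl vhb hengv qkg iim vbhp bix gewx exc fiqki dcifl
Hunk 3: at line 4 remove [qkg] add [qxnb,afssv] -> 13 lines: pgcc ayjl vhb hengv qxnb afssv iim vbhp bix gewx exc fiqki dcifl
Hunk 4: at line 2 remove [hengv,qxnb] add [nyc] -> 12 lines: pgcc ayjl vhb nyc afssv iim vbhp bix gewx exc fiqki dcifl
Hunk 5: at line 4 remove [iim,vbhp,bix] add [sasdn,lhblc] -> 11 lines: pgcc ayjl vhb nyc afssv sasdn lhblc gewx exc fiqki dcifl
Hunk 6: at line 8 remove [exc,fiqki] add [dwmyp,jeoge,rye] -> 12 lines: pgcc ayjl vhb nyc afssv sasdn lhblc gewx dwmyp jeoge rye dcifl
Hunk 7: at line 2 remove [nyc,afssv] add [brvhh,nkajo] -> 12 lines: pgcc ayjl vhb brvhh nkajo sasdn lhblc gewx dwmyp jeoge rye dcifl

Answer: pgcc
ayjl
vhb
brvhh
nkajo
sasdn
lhblc
gewx
dwmyp
jeoge
rye
dcifl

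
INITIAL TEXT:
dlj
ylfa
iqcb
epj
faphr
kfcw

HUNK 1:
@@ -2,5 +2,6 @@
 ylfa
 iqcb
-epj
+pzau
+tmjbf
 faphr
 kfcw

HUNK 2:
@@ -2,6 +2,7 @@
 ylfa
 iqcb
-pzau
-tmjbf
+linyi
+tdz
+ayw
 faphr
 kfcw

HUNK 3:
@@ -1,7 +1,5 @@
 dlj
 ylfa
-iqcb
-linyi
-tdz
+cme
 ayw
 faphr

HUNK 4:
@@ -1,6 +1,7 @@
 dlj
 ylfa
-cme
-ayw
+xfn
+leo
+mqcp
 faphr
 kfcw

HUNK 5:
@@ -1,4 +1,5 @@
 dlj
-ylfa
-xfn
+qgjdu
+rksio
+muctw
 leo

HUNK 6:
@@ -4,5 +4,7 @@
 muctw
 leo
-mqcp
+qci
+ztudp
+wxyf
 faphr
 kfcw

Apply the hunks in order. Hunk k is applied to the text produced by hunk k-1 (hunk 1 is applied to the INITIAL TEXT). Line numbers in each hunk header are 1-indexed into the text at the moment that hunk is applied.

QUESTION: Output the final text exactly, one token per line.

Answer: dlj
qgjdu
rksio
muctw
leo
qci
ztudp
wxyf
faphr
kfcw

Derivation:
Hunk 1: at line 2 remove [epj] add [pzau,tmjbf] -> 7 lines: dlj ylfa iqcb pzau tmjbf faphr kfcw
Hunk 2: at line 2 remove [pzau,tmjbf] add [linyi,tdz,ayw] -> 8 lines: dlj ylfa iqcb linyi tdz ayw faphr kfcw
Hunk 3: at line 1 remove [iqcb,linyi,tdz] add [cme] -> 6 lines: dlj ylfa cme ayw faphr kfcw
Hunk 4: at line 1 remove [cme,ayw] add [xfn,leo,mqcp] -> 7 lines: dlj ylfa xfn leo mqcp faphr kfcw
Hunk 5: at line 1 remove [ylfa,xfn] add [qgjdu,rksio,muctw] -> 8 lines: dlj qgjdu rksio muctw leo mqcp faphr kfcw
Hunk 6: at line 4 remove [mqcp] add [qci,ztudp,wxyf] -> 10 lines: dlj qgjdu rksio muctw leo qci ztudp wxyf faphr kfcw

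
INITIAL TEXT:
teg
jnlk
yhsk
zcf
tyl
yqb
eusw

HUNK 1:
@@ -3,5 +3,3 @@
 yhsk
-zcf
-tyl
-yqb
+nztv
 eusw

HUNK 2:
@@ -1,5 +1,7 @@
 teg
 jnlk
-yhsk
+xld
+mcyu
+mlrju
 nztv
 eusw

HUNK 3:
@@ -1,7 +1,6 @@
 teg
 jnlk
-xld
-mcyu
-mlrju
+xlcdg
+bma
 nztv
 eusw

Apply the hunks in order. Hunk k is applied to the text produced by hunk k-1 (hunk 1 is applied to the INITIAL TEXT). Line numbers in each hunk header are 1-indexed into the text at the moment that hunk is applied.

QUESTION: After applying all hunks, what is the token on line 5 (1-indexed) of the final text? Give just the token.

Answer: nztv

Derivation:
Hunk 1: at line 3 remove [zcf,tyl,yqb] add [nztv] -> 5 lines: teg jnlk yhsk nztv eusw
Hunk 2: at line 1 remove [yhsk] add [xld,mcyu,mlrju] -> 7 lines: teg jnlk xld mcyu mlrju nztv eusw
Hunk 3: at line 1 remove [xld,mcyu,mlrju] add [xlcdg,bma] -> 6 lines: teg jnlk xlcdg bma nztv eusw
Final line 5: nztv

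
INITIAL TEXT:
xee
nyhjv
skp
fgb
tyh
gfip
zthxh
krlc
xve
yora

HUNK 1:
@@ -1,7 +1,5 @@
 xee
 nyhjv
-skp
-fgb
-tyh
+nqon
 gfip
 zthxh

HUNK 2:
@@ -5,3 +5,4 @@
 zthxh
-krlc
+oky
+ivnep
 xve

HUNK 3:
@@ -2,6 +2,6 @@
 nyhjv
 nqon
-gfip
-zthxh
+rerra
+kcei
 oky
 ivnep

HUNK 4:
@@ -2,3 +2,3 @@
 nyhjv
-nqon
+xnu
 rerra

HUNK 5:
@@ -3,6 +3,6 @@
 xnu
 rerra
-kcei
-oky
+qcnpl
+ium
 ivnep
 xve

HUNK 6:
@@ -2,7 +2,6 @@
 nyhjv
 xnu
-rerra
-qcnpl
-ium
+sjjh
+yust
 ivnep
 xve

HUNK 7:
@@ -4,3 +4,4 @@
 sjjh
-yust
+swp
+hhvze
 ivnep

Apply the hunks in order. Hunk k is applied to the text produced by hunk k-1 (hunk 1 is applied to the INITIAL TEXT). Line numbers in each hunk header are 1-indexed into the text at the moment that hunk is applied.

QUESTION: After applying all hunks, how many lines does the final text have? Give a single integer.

Hunk 1: at line 1 remove [skp,fgb,tyh] add [nqon] -> 8 lines: xee nyhjv nqon gfip zthxh krlc xve yora
Hunk 2: at line 5 remove [krlc] add [oky,ivnep] -> 9 lines: xee nyhjv nqon gfip zthxh oky ivnep xve yora
Hunk 3: at line 2 remove [gfip,zthxh] add [rerra,kcei] -> 9 lines: xee nyhjv nqon rerra kcei oky ivnep xve yora
Hunk 4: at line 2 remove [nqon] add [xnu] -> 9 lines: xee nyhjv xnu rerra kcei oky ivnep xve yora
Hunk 5: at line 3 remove [kcei,oky] add [qcnpl,ium] -> 9 lines: xee nyhjv xnu rerra qcnpl ium ivnep xve yora
Hunk 6: at line 2 remove [rerra,qcnpl,ium] add [sjjh,yust] -> 8 lines: xee nyhjv xnu sjjh yust ivnep xve yora
Hunk 7: at line 4 remove [yust] add [swp,hhvze] -> 9 lines: xee nyhjv xnu sjjh swp hhvze ivnep xve yora
Final line count: 9

Answer: 9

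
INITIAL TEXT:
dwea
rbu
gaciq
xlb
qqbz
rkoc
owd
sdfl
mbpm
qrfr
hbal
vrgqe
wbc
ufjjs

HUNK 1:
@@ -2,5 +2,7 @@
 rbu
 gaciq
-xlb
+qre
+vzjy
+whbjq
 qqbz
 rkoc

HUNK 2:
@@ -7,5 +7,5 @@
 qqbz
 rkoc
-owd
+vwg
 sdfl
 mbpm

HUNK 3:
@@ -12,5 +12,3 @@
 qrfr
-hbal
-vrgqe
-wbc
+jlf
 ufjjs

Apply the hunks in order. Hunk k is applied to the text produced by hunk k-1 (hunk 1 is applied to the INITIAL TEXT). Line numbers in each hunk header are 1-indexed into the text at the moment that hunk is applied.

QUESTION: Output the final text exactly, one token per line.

Hunk 1: at line 2 remove [xlb] add [qre,vzjy,whbjq] -> 16 lines: dwea rbu gaciq qre vzjy whbjq qqbz rkoc owd sdfl mbpm qrfr hbal vrgqe wbc ufjjs
Hunk 2: at line 7 remove [owd] add [vwg] -> 16 lines: dwea rbu gaciq qre vzjy whbjq qqbz rkoc vwg sdfl mbpm qrfr hbal vrgqe wbc ufjjs
Hunk 3: at line 12 remove [hbal,vrgqe,wbc] add [jlf] -> 14 lines: dwea rbu gaciq qre vzjy whbjq qqbz rkoc vwg sdfl mbpm qrfr jlf ufjjs

Answer: dwea
rbu
gaciq
qre
vzjy
whbjq
qqbz
rkoc
vwg
sdfl
mbpm
qrfr
jlf
ufjjs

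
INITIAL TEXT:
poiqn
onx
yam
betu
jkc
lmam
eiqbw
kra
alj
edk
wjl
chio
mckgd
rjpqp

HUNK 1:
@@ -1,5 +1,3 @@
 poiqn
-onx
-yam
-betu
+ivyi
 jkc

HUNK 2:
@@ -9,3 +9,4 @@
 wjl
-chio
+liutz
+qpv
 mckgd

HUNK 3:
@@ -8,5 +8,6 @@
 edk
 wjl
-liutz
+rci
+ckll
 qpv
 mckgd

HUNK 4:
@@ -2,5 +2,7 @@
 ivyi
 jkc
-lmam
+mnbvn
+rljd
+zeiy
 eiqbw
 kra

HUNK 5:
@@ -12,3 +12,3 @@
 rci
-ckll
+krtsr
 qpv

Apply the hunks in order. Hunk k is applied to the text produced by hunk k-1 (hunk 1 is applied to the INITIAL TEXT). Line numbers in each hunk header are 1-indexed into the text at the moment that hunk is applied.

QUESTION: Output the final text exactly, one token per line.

Hunk 1: at line 1 remove [onx,yam,betu] add [ivyi] -> 12 lines: poiqn ivyi jkc lmam eiqbw kra alj edk wjl chio mckgd rjpqp
Hunk 2: at line 9 remove [chio] add [liutz,qpv] -> 13 lines: poiqn ivyi jkc lmam eiqbw kra alj edk wjl liutz qpv mckgd rjpqp
Hunk 3: at line 8 remove [liutz] add [rci,ckll] -> 14 lines: poiqn ivyi jkc lmam eiqbw kra alj edk wjl rci ckll qpv mckgd rjpqp
Hunk 4: at line 2 remove [lmam] add [mnbvn,rljd,zeiy] -> 16 lines: poiqn ivyi jkc mnbvn rljd zeiy eiqbw kra alj edk wjl rci ckll qpv mckgd rjpqp
Hunk 5: at line 12 remove [ckll] add [krtsr] -> 16 lines: poiqn ivyi jkc mnbvn rljd zeiy eiqbw kra alj edk wjl rci krtsr qpv mckgd rjpqp

Answer: poiqn
ivyi
jkc
mnbvn
rljd
zeiy
eiqbw
kra
alj
edk
wjl
rci
krtsr
qpv
mckgd
rjpqp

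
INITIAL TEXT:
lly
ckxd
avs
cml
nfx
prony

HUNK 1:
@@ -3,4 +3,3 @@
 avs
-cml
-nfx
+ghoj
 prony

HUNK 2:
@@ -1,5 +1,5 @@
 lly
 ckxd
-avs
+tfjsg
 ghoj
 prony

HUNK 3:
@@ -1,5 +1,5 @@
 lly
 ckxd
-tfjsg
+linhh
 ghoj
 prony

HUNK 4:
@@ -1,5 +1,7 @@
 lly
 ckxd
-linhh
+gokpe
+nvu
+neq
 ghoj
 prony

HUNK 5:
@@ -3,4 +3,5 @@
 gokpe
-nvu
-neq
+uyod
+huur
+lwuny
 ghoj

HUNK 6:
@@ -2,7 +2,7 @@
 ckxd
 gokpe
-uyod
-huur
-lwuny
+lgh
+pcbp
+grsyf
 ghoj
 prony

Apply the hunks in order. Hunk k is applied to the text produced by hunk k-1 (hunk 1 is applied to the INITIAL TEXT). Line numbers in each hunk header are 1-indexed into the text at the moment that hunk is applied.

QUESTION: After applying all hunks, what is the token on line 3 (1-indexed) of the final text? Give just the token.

Answer: gokpe

Derivation:
Hunk 1: at line 3 remove [cml,nfx] add [ghoj] -> 5 lines: lly ckxd avs ghoj prony
Hunk 2: at line 1 remove [avs] add [tfjsg] -> 5 lines: lly ckxd tfjsg ghoj prony
Hunk 3: at line 1 remove [tfjsg] add [linhh] -> 5 lines: lly ckxd linhh ghoj prony
Hunk 4: at line 1 remove [linhh] add [gokpe,nvu,neq] -> 7 lines: lly ckxd gokpe nvu neq ghoj prony
Hunk 5: at line 3 remove [nvu,neq] add [uyod,huur,lwuny] -> 8 lines: lly ckxd gokpe uyod huur lwuny ghoj prony
Hunk 6: at line 2 remove [uyod,huur,lwuny] add [lgh,pcbp,grsyf] -> 8 lines: lly ckxd gokpe lgh pcbp grsyf ghoj prony
Final line 3: gokpe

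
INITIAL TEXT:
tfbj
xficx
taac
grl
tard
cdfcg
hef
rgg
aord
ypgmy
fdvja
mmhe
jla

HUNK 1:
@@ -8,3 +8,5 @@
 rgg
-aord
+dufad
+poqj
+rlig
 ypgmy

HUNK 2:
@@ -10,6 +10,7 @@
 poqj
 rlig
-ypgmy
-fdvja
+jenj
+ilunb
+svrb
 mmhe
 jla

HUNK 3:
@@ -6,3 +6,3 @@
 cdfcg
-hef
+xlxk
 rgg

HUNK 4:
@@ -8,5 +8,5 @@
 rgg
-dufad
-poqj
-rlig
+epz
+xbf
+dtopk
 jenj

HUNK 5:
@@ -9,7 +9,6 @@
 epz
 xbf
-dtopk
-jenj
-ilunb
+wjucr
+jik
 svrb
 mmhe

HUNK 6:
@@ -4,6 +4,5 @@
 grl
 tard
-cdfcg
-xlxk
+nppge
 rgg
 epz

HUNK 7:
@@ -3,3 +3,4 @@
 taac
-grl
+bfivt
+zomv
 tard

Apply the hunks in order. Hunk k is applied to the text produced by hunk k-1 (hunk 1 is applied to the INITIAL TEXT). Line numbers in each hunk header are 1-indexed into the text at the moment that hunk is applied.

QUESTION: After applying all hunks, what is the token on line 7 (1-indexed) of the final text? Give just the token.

Hunk 1: at line 8 remove [aord] add [dufad,poqj,rlig] -> 15 lines: tfbj xficx taac grl tard cdfcg hef rgg dufad poqj rlig ypgmy fdvja mmhe jla
Hunk 2: at line 10 remove [ypgmy,fdvja] add [jenj,ilunb,svrb] -> 16 lines: tfbj xficx taac grl tard cdfcg hef rgg dufad poqj rlig jenj ilunb svrb mmhe jla
Hunk 3: at line 6 remove [hef] add [xlxk] -> 16 lines: tfbj xficx taac grl tard cdfcg xlxk rgg dufad poqj rlig jenj ilunb svrb mmhe jla
Hunk 4: at line 8 remove [dufad,poqj,rlig] add [epz,xbf,dtopk] -> 16 lines: tfbj xficx taac grl tard cdfcg xlxk rgg epz xbf dtopk jenj ilunb svrb mmhe jla
Hunk 5: at line 9 remove [dtopk,jenj,ilunb] add [wjucr,jik] -> 15 lines: tfbj xficx taac grl tard cdfcg xlxk rgg epz xbf wjucr jik svrb mmhe jla
Hunk 6: at line 4 remove [cdfcg,xlxk] add [nppge] -> 14 lines: tfbj xficx taac grl tard nppge rgg epz xbf wjucr jik svrb mmhe jla
Hunk 7: at line 3 remove [grl] add [bfivt,zomv] -> 15 lines: tfbj xficx taac bfivt zomv tard nppge rgg epz xbf wjucr jik svrb mmhe jla
Final line 7: nppge

Answer: nppge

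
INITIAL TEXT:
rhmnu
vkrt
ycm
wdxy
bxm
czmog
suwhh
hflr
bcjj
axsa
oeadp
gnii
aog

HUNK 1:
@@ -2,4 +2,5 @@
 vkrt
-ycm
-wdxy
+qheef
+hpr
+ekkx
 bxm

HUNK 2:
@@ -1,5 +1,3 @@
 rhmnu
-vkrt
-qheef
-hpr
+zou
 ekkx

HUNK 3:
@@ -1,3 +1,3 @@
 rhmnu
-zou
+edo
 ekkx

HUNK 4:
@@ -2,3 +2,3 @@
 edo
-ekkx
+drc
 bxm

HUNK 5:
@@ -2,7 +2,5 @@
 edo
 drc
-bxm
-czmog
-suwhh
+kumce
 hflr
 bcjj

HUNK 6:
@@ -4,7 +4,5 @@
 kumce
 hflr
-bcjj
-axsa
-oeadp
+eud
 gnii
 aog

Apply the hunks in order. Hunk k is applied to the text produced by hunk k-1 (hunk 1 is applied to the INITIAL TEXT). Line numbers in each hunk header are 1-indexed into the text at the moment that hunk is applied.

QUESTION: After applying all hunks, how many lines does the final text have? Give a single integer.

Answer: 8

Derivation:
Hunk 1: at line 2 remove [ycm,wdxy] add [qheef,hpr,ekkx] -> 14 lines: rhmnu vkrt qheef hpr ekkx bxm czmog suwhh hflr bcjj axsa oeadp gnii aog
Hunk 2: at line 1 remove [vkrt,qheef,hpr] add [zou] -> 12 lines: rhmnu zou ekkx bxm czmog suwhh hflr bcjj axsa oeadp gnii aog
Hunk 3: at line 1 remove [zou] add [edo] -> 12 lines: rhmnu edo ekkx bxm czmog suwhh hflr bcjj axsa oeadp gnii aog
Hunk 4: at line 2 remove [ekkx] add [drc] -> 12 lines: rhmnu edo drc bxm czmog suwhh hflr bcjj axsa oeadp gnii aog
Hunk 5: at line 2 remove [bxm,czmog,suwhh] add [kumce] -> 10 lines: rhmnu edo drc kumce hflr bcjj axsa oeadp gnii aog
Hunk 6: at line 4 remove [bcjj,axsa,oeadp] add [eud] -> 8 lines: rhmnu edo drc kumce hflr eud gnii aog
Final line count: 8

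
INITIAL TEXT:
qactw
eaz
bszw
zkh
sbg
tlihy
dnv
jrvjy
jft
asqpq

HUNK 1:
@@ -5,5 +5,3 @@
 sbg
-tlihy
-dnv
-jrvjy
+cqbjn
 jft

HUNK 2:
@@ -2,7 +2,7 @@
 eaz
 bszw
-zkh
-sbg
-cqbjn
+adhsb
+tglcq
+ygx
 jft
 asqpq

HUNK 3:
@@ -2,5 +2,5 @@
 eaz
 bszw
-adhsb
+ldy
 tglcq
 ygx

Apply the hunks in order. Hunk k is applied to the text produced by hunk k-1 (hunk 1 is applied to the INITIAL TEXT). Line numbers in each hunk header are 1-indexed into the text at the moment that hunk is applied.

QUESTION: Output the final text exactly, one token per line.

Hunk 1: at line 5 remove [tlihy,dnv,jrvjy] add [cqbjn] -> 8 lines: qactw eaz bszw zkh sbg cqbjn jft asqpq
Hunk 2: at line 2 remove [zkh,sbg,cqbjn] add [adhsb,tglcq,ygx] -> 8 lines: qactw eaz bszw adhsb tglcq ygx jft asqpq
Hunk 3: at line 2 remove [adhsb] add [ldy] -> 8 lines: qactw eaz bszw ldy tglcq ygx jft asqpq

Answer: qactw
eaz
bszw
ldy
tglcq
ygx
jft
asqpq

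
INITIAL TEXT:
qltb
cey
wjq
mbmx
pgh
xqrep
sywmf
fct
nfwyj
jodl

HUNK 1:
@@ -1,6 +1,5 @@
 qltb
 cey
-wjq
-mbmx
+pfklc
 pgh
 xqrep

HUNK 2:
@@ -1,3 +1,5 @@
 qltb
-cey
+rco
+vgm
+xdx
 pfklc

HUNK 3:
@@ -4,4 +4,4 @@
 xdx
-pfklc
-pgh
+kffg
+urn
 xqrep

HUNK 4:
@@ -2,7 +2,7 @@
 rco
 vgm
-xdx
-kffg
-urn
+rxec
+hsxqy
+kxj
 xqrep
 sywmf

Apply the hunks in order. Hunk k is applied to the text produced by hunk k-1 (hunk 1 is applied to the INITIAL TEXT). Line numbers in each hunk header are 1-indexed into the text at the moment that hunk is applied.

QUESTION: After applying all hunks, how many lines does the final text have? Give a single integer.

Hunk 1: at line 1 remove [wjq,mbmx] add [pfklc] -> 9 lines: qltb cey pfklc pgh xqrep sywmf fct nfwyj jodl
Hunk 2: at line 1 remove [cey] add [rco,vgm,xdx] -> 11 lines: qltb rco vgm xdx pfklc pgh xqrep sywmf fct nfwyj jodl
Hunk 3: at line 4 remove [pfklc,pgh] add [kffg,urn] -> 11 lines: qltb rco vgm xdx kffg urn xqrep sywmf fct nfwyj jodl
Hunk 4: at line 2 remove [xdx,kffg,urn] add [rxec,hsxqy,kxj] -> 11 lines: qltb rco vgm rxec hsxqy kxj xqrep sywmf fct nfwyj jodl
Final line count: 11

Answer: 11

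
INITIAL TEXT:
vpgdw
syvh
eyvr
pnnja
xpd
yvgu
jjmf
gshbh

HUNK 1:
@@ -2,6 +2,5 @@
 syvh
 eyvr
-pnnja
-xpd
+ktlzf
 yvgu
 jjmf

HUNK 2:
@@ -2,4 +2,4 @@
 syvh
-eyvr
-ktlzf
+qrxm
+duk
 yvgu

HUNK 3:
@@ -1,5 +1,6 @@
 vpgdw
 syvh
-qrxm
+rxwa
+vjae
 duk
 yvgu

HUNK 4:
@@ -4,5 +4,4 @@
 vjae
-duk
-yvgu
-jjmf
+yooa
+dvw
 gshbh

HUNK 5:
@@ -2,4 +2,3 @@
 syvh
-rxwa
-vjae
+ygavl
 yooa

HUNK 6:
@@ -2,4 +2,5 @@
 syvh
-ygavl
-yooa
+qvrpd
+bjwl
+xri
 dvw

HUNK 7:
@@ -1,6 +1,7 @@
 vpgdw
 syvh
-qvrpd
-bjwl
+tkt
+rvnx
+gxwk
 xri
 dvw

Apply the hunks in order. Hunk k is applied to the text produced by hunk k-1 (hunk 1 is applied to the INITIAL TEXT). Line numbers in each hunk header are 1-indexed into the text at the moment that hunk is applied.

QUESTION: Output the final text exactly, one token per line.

Answer: vpgdw
syvh
tkt
rvnx
gxwk
xri
dvw
gshbh

Derivation:
Hunk 1: at line 2 remove [pnnja,xpd] add [ktlzf] -> 7 lines: vpgdw syvh eyvr ktlzf yvgu jjmf gshbh
Hunk 2: at line 2 remove [eyvr,ktlzf] add [qrxm,duk] -> 7 lines: vpgdw syvh qrxm duk yvgu jjmf gshbh
Hunk 3: at line 1 remove [qrxm] add [rxwa,vjae] -> 8 lines: vpgdw syvh rxwa vjae duk yvgu jjmf gshbh
Hunk 4: at line 4 remove [duk,yvgu,jjmf] add [yooa,dvw] -> 7 lines: vpgdw syvh rxwa vjae yooa dvw gshbh
Hunk 5: at line 2 remove [rxwa,vjae] add [ygavl] -> 6 lines: vpgdw syvh ygavl yooa dvw gshbh
Hunk 6: at line 2 remove [ygavl,yooa] add [qvrpd,bjwl,xri] -> 7 lines: vpgdw syvh qvrpd bjwl xri dvw gshbh
Hunk 7: at line 1 remove [qvrpd,bjwl] add [tkt,rvnx,gxwk] -> 8 lines: vpgdw syvh tkt rvnx gxwk xri dvw gshbh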